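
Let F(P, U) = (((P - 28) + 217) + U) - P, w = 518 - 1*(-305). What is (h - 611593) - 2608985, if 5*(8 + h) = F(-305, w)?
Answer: -16101918/5 ≈ -3.2204e+6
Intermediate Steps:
w = 823 (w = 518 + 305 = 823)
F(P, U) = 189 + U (F(P, U) = (((-28 + P) + 217) + U) - P = ((189 + P) + U) - P = (189 + P + U) - P = 189 + U)
h = 972/5 (h = -8 + (189 + 823)/5 = -8 + (1/5)*1012 = -8 + 1012/5 = 972/5 ≈ 194.40)
(h - 611593) - 2608985 = (972/5 - 611593) - 2608985 = -3056993/5 - 2608985 = -16101918/5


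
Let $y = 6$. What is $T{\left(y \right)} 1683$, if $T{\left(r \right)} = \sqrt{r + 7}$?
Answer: $1683 \sqrt{13} \approx 6068.1$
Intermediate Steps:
$T{\left(r \right)} = \sqrt{7 + r}$
$T{\left(y \right)} 1683 = \sqrt{7 + 6} \cdot 1683 = \sqrt{13} \cdot 1683 = 1683 \sqrt{13}$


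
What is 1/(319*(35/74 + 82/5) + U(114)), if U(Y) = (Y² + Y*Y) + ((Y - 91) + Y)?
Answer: 370/11659247 ≈ 3.1734e-5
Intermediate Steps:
U(Y) = -91 + 2*Y + 2*Y² (U(Y) = (Y² + Y²) + ((-91 + Y) + Y) = 2*Y² + (-91 + 2*Y) = -91 + 2*Y + 2*Y²)
1/(319*(35/74 + 82/5) + U(114)) = 1/(319*(35/74 + 82/5) + (-91 + 2*114 + 2*114²)) = 1/(319*(35*(1/74) + 82*(⅕)) + (-91 + 228 + 2*12996)) = 1/(319*(35/74 + 82/5) + (-91 + 228 + 25992)) = 1/(319*(6243/370) + 26129) = 1/(1991517/370 + 26129) = 1/(11659247/370) = 370/11659247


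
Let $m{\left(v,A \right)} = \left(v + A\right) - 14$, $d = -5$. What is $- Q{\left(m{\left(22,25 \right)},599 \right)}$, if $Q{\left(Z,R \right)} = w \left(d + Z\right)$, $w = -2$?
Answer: $56$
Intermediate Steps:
$m{\left(v,A \right)} = -14 + A + v$ ($m{\left(v,A \right)} = \left(A + v\right) - 14 = -14 + A + v$)
$Q{\left(Z,R \right)} = 10 - 2 Z$ ($Q{\left(Z,R \right)} = - 2 \left(-5 + Z\right) = 10 - 2 Z$)
$- Q{\left(m{\left(22,25 \right)},599 \right)} = - (10 - 2 \left(-14 + 25 + 22\right)) = - (10 - 66) = \left(-1\right) \left(-56\right) = 56$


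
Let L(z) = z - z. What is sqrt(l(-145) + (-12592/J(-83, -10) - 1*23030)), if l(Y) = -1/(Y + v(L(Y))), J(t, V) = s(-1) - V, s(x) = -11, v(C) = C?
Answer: I*sqrt(219458805)/145 ≈ 102.17*I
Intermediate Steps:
L(z) = 0
J(t, V) = -11 - V
l(Y) = -1/Y (l(Y) = -1/(Y + 0) = -1/Y)
sqrt(l(-145) + (-12592/J(-83, -10) - 1*23030)) = sqrt(-1/(-145) + (-12592/(-11 - 1*(-10)) - 1*23030)) = sqrt(-1*(-1/145) + (-12592/(-11 + 10) - 23030)) = sqrt(1/145 + (-12592/(-1) - 23030)) = sqrt(1/145 + (-12592*(-1) - 23030)) = sqrt(1/145 + (12592 - 23030)) = sqrt(1/145 - 10438) = sqrt(-1513509/145) = I*sqrt(219458805)/145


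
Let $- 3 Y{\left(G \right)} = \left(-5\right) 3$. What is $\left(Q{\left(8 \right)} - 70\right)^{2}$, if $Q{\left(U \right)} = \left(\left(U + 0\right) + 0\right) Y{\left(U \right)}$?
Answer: $900$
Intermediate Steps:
$Y{\left(G \right)} = 5$ ($Y{\left(G \right)} = - \frac{\left(-5\right) 3}{3} = \left(- \frac{1}{3}\right) \left(-15\right) = 5$)
$Q{\left(U \right)} = 5 U$ ($Q{\left(U \right)} = \left(\left(U + 0\right) + 0\right) 5 = \left(U + 0\right) 5 = U 5 = 5 U$)
$\left(Q{\left(8 \right)} - 70\right)^{2} = \left(5 \cdot 8 - 70\right)^{2} = \left(40 - 70\right)^{2} = \left(-30\right)^{2} = 900$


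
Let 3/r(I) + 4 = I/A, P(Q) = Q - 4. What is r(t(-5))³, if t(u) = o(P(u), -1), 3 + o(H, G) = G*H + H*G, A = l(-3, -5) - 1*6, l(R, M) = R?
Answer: -729/4913 ≈ -0.14838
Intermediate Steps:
P(Q) = -4 + Q
A = -9 (A = -3 - 1*6 = -3 - 6 = -9)
o(H, G) = -3 + 2*G*H (o(H, G) = -3 + (G*H + H*G) = -3 + (G*H + G*H) = -3 + 2*G*H)
t(u) = 5 - 2*u (t(u) = -3 + 2*(-1)*(-4 + u) = -3 + (8 - 2*u) = 5 - 2*u)
r(I) = 3/(-4 - I/9) (r(I) = 3/(-4 + I/(-9)) = 3/(-4 + I*(-⅑)) = 3/(-4 - I/9))
r(t(-5))³ = (-27/(36 + (5 - 2*(-5))))³ = (-27/(36 + (5 + 10)))³ = (-27/(36 + 15))³ = (-27/51)³ = (-27*1/51)³ = (-9/17)³ = -729/4913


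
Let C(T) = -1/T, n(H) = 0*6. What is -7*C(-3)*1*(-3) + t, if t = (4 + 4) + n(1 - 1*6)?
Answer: 15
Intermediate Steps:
n(H) = 0
t = 8 (t = (4 + 4) + 0 = 8 + 0 = 8)
-7*C(-3)*1*(-3) + t = -7*-1/(-3)*1*(-3) + 8 = -7*-1*(-⅓)*1*(-3) + 8 = -7*(⅓)*1*(-3) + 8 = -7*(-3)/3 + 8 = -7*(-1) + 8 = 7 + 8 = 15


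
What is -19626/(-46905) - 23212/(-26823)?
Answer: 538395686/419377605 ≈ 1.2838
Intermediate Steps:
-19626/(-46905) - 23212/(-26823) = -19626*(-1/46905) - 23212*(-1/26823) = 6542/15635 + 23212/26823 = 538395686/419377605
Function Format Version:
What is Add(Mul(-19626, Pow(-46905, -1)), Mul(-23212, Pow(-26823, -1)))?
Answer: Rational(538395686, 419377605) ≈ 1.2838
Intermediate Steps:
Add(Mul(-19626, Pow(-46905, -1)), Mul(-23212, Pow(-26823, -1))) = Add(Mul(-19626, Rational(-1, 46905)), Mul(-23212, Rational(-1, 26823))) = Add(Rational(6542, 15635), Rational(23212, 26823)) = Rational(538395686, 419377605)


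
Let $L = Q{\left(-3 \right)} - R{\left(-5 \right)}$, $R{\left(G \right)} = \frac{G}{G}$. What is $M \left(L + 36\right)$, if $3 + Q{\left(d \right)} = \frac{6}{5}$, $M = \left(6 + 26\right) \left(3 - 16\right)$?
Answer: $- \frac{69056}{5} \approx -13811.0$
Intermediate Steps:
$R{\left(G \right)} = 1$
$M = -416$ ($M = 32 \left(-13\right) = -416$)
$Q{\left(d \right)} = - \frac{9}{5}$ ($Q{\left(d \right)} = -3 + \frac{6}{5} = - \frac{9}{5}$)
$L = - \frac{14}{5}$ ($L = - \frac{9}{5} - 1 = - \frac{14}{5} \approx -2.8$)
$M \left(L + 36\right) = - 416 \left(- \frac{14}{5} + 36\right) = \left(-416\right) \frac{166}{5} = - \frac{69056}{5}$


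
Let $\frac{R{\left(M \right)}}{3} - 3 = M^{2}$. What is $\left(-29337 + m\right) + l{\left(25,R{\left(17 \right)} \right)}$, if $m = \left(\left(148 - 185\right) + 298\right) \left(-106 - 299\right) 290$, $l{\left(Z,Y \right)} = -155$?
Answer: $-30683942$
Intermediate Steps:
$R{\left(M \right)} = 9 + 3 M^{2}$
$m = -30654450$ ($m = \left(-37 + 298\right) \left(-405\right) 290 = 261 \left(-405\right) 290 = \left(-105705\right) 290 = -30654450$)
$\left(-29337 + m\right) + l{\left(25,R{\left(17 \right)} \right)} = \left(-29337 - 30654450\right) - 155 = -30683787 - 155 = -30683942$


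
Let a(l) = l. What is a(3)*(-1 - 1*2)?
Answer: -9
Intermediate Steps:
a(3)*(-1 - 1*2) = 3*(-1 - 1*2) = 3*(-1 - 2) = 3*(-3) = -9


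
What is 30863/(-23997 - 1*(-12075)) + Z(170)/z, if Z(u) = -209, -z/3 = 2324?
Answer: -11815841/4617788 ≈ -2.5588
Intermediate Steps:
z = -6972 (z = -3*2324 = -6972)
30863/(-23997 - 1*(-12075)) + Z(170)/z = 30863/(-23997 - 1*(-12075)) - 209/(-6972) = 30863/(-23997 + 12075) - 209*(-1/6972) = 30863/(-11922) + 209/6972 = 30863*(-1/11922) + 209/6972 = -30863/11922 + 209/6972 = -11815841/4617788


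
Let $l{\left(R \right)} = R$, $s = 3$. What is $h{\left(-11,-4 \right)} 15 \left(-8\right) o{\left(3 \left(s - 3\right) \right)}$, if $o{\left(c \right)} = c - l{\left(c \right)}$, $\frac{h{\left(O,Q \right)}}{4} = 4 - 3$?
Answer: $0$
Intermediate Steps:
$h{\left(O,Q \right)} = 4$ ($h{\left(O,Q \right)} = 4 \left(4 - 3\right) = 4 \cdot 1 = 4$)
$o{\left(c \right)} = 0$ ($o{\left(c \right)} = c - c = 0$)
$h{\left(-11,-4 \right)} 15 \left(-8\right) o{\left(3 \left(s - 3\right) \right)} = 4 \cdot 15 \left(-8\right) 0 = 4 \left(-120\right) 0 = \left(-480\right) 0 = 0$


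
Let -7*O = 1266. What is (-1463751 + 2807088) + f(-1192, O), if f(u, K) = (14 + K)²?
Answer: 67187737/49 ≈ 1.3712e+6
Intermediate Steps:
O = -1266/7 (O = -⅐*1266 = -1266/7 ≈ -180.86)
(-1463751 + 2807088) + f(-1192, O) = (-1463751 + 2807088) + (14 - 1266/7)² = 1343337 + (-1168/7)² = 1343337 + 1364224/49 = 67187737/49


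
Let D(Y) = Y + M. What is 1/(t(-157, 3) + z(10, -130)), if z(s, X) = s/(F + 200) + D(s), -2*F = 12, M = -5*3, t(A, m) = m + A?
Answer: -97/15418 ≈ -0.0062913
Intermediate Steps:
t(A, m) = A + m
M = -15
F = -6 (F = -½*12 = -6)
D(Y) = -15 + Y (D(Y) = Y - 15 = -15 + Y)
z(s, X) = -15 + 195*s/194 (z(s, X) = s/(-6 + 200) + (-15 + s) = s/194 + (-15 + s) = -15 + 195*s/194)
1/(t(-157, 3) + z(10, -130)) = 1/((-157 + 3) + (-15 + (195/194)*10)) = 1/(-154 + (-15 + 975/97)) = 1/(-154 - 480/97) = 1/(-15418/97) = -97/15418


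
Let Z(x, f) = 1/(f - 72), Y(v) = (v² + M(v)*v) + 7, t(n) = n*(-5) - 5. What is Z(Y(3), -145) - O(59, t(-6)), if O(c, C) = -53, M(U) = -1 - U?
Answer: 11500/217 ≈ 52.995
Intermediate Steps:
t(n) = -5 - 5*n (t(n) = -5*n - 5 = -5 - 5*n)
Y(v) = 7 + v² + v*(-1 - v) (Y(v) = (v² + (-1 - v)*v) + 7 = (v² + v*(-1 - v)) + 7 = 7 + v² + v*(-1 - v))
Z(x, f) = 1/(-72 + f)
Z(Y(3), -145) - O(59, t(-6)) = 1/(-72 - 145) - 1*(-53) = 1/(-217) + 53 = -1/217 + 53 = 11500/217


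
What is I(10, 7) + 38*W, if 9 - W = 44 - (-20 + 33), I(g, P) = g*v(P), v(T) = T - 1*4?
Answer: -806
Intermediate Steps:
v(T) = -4 + T (v(T) = T - 4 = -4 + T)
I(g, P) = g*(-4 + P)
W = -22 (W = 9 - (44 - (-20 + 33)) = 9 - (44 - 1*13) = 9 - (44 - 13) = 9 - 1*31 = 9 - 31 = -22)
I(10, 7) + 38*W = 10*(-4 + 7) + 38*(-22) = 10*3 - 836 = 30 - 836 = -806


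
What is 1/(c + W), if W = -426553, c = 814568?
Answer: 1/388015 ≈ 2.5772e-6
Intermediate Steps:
1/(c + W) = 1/(814568 - 426553) = 1/388015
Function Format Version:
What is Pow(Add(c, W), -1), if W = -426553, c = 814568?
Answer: Rational(1, 388015) ≈ 2.5772e-6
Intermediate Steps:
Pow(Add(c, W), -1) = Pow(Add(814568, -426553), -1) = Pow(388015, -1) = Rational(1, 388015)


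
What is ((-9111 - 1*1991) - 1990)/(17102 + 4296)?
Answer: -6546/10699 ≈ -0.61183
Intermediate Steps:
((-9111 - 1*1991) - 1990)/(17102 + 4296) = ((-9111 - 1991) - 1990)/21398 = (-11102 - 1990)*(1/21398) = -13092*1/21398 = -6546/10699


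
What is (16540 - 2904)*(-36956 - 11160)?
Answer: -656109776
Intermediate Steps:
(16540 - 2904)*(-36956 - 11160) = 13636*(-48116) = -656109776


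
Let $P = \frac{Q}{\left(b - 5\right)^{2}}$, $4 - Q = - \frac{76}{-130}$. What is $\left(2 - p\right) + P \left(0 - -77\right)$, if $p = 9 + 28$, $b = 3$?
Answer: $\frac{3997}{130} \approx 30.746$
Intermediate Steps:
$p = 37$
$Q = \frac{222}{65}$ ($Q = 4 - - \frac{76}{-130} = 4 - \left(-76\right) \left(- \frac{1}{130}\right) = 4 - \frac{38}{65} = \frac{222}{65} \approx 3.4154$)
$P = \frac{111}{130}$ ($P = \frac{222}{65 \left(3 - 5\right)^{2}} = \frac{222}{65 \left(-2\right)^{2}} = \frac{222}{65 \cdot 4} = \frac{222}{65} \cdot \frac{1}{4} = \frac{111}{130} \approx 0.85385$)
$\left(2 - p\right) + P \left(0 - -77\right) = \left(2 - 37\right) + \frac{111 \left(0 - -77\right)}{130} = \left(2 - 37\right) + \frac{111 \left(0 + 77\right)}{130} = -35 + \frac{111}{130} \cdot 77 = -35 + \frac{8547}{130} = \frac{3997}{130}$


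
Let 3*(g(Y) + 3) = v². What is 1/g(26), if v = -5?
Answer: 3/16 ≈ 0.18750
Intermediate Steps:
g(Y) = 16/3 (g(Y) = -3 + (⅓)*(-5)² = -3 + (⅓)*25 = -3 + 25/3 = 16/3)
1/g(26) = 1/(16/3) = 3/16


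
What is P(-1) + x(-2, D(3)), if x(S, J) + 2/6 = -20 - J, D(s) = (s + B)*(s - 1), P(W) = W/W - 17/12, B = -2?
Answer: -91/4 ≈ -22.750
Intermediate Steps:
P(W) = -5/12 (P(W) = 1 - 17*1/12 = 1 - 17/12 = -5/12)
D(s) = (-1 + s)*(-2 + s) (D(s) = (s - 2)*(s - 1) = (-2 + s)*(-1 + s) = (-1 + s)*(-2 + s))
x(S, J) = -61/3 - J (x(S, J) = -⅓ + (-20 - J) = -61/3 - J)
P(-1) + x(-2, D(3)) = -5/12 + (-61/3 - (2 + 3² - 3*3)) = -5/12 + (-61/3 - (2 + 9 - 9)) = -5/12 + (-61/3 - 1*2) = -5/12 + (-61/3 - 2) = -5/12 - 67/3 = -91/4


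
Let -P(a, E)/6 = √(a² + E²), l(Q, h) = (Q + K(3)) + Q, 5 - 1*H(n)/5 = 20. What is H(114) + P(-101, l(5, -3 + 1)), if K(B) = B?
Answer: -75 - 6*√10370 ≈ -686.00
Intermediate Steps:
H(n) = -75 (H(n) = 25 - 5*20 = 25 - 100 = -75)
l(Q, h) = 3 + 2*Q (l(Q, h) = (Q + 3) + Q = (3 + Q) + Q = 3 + 2*Q)
P(a, E) = -6*√(E² + a²) (P(a, E) = -6*√(a² + E²) = -6*√(E² + a²))
H(114) + P(-101, l(5, -3 + 1)) = -75 - 6*√((3 + 2*5)² + (-101)²) = -75 - 6*√((3 + 10)² + 10201) = -75 - 6*√(13² + 10201) = -75 - 6*√(169 + 10201) = -75 - 6*√10370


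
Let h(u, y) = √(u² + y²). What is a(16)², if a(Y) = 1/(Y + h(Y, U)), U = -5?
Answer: (16 + √281)⁻² ≈ 0.00093160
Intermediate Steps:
a(Y) = 1/(Y + √(25 + Y²)) (a(Y) = 1/(Y + √(Y² + (-5)²)) = 1/(Y + √(Y² + 25)) = 1/(Y + √(25 + Y²)))
a(16)² = (1/(16 + √(25 + 16²)))² = (1/(16 + √(25 + 256)))² = (1/(16 + √281))² = (16 + √281)⁻²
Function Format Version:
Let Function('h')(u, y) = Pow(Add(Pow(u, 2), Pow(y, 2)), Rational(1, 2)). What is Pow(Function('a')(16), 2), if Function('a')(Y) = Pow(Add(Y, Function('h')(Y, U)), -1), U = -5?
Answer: Pow(Add(16, Pow(281, Rational(1, 2))), -2) ≈ 0.00093160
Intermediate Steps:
Function('a')(Y) = Pow(Add(Y, Pow(Add(25, Pow(Y, 2)), Rational(1, 2))), -1) (Function('a')(Y) = Pow(Add(Y, Pow(Add(Pow(Y, 2), Pow(-5, 2)), Rational(1, 2))), -1) = Pow(Add(Y, Pow(Add(Pow(Y, 2), 25), Rational(1, 2))), -1) = Pow(Add(Y, Pow(Add(25, Pow(Y, 2)), Rational(1, 2))), -1))
Pow(Function('a')(16), 2) = Pow(Pow(Add(16, Pow(Add(25, Pow(16, 2)), Rational(1, 2))), -1), 2) = Pow(Pow(Add(16, Pow(Add(25, 256), Rational(1, 2))), -1), 2) = Pow(Pow(Add(16, Pow(281, Rational(1, 2))), -1), 2) = Pow(Add(16, Pow(281, Rational(1, 2))), -2)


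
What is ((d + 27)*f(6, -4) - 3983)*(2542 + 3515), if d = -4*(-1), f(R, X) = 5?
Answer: -23186196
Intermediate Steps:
d = 4
((d + 27)*f(6, -4) - 3983)*(2542 + 3515) = ((4 + 27)*5 - 3983)*(2542 + 3515) = (31*5 - 3983)*6057 = (155 - 3983)*6057 = -3828*6057 = -23186196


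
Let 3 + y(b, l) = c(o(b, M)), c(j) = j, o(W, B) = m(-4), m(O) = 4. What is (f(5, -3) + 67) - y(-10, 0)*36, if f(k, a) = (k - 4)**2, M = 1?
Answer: 32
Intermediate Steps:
o(W, B) = 4
y(b, l) = 1 (y(b, l) = -3 + 4 = 1)
f(k, a) = (-4 + k)**2
(f(5, -3) + 67) - y(-10, 0)*36 = ((-4 + 5)**2 + 67) - 1*1*36 = (1**2 + 67) - 1*36 = (1 + 67) - 36 = 68 - 36 = 32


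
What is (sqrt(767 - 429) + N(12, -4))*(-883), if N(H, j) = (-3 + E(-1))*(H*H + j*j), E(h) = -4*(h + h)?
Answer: -706400 - 11479*sqrt(2) ≈ -7.2263e+5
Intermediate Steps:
E(h) = -8*h
N(H, j) = 5*H**2 + 5*j**2 (N(H, j) = (-3 - 8*(-1))*(H*H + j*j) = (-3 + 8)*(H**2 + j**2) = 5*(H**2 + j**2) = 5*H**2 + 5*j**2)
(sqrt(767 - 429) + N(12, -4))*(-883) = (sqrt(767 - 429) + (5*12**2 + 5*(-4)**2))*(-883) = (sqrt(338) + (5*144 + 5*16))*(-883) = (13*sqrt(2) + (720 + 80))*(-883) = (13*sqrt(2) + 800)*(-883) = (800 + 13*sqrt(2))*(-883) = -706400 - 11479*sqrt(2)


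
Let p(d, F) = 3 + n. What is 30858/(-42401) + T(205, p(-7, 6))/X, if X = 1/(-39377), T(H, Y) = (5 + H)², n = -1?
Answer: -73630426236558/42401 ≈ -1.7365e+9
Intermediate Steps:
p(d, F) = 2 (p(d, F) = 3 - 1 = 2)
X = -1/39377 ≈ -2.5396e-5
30858/(-42401) + T(205, p(-7, 6))/X = 30858/(-42401) + (5 + 205)²/(-1/39377) = 30858*(-1/42401) + 210²*(-39377) = -30858/42401 + 44100*(-39377) = -30858/42401 - 1736525700 = -73630426236558/42401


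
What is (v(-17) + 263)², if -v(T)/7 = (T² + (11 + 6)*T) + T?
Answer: 145924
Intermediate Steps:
v(T) = -126*T - 7*T² (v(T) = -7*((T² + (11 + 6)*T) + T) = -7*((T² + 17*T) + T) = -7*(T² + 18*T) = -126*T - 7*T²)
(v(-17) + 263)² = (-7*(-17)*(18 - 17) + 263)² = (-7*(-17)*1 + 263)² = (119 + 263)² = 382² = 145924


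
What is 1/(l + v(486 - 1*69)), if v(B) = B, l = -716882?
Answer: -1/716465 ≈ -1.3957e-6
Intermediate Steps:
1/(l + v(486 - 1*69)) = 1/(-716882 + (486 - 1*69)) = 1/(-716882 + (486 - 69)) = 1/(-716882 + 417) = 1/(-716465) = -1/716465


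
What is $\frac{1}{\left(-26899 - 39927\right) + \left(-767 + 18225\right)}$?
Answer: $- \frac{1}{49368} \approx -2.0256 \cdot 10^{-5}$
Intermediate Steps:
$\frac{1}{\left(-26899 - 39927\right) + \left(-767 + 18225\right)} = \frac{1}{-66826 + 17458} = \frac{1}{-49368} = - \frac{1}{49368}$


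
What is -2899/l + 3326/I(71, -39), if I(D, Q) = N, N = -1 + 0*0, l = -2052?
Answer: -6822053/2052 ≈ -3324.6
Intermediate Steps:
N = -1 (N = -1 + 0 = -1)
I(D, Q) = -1
-2899/l + 3326/I(71, -39) = -2899/(-2052) + 3326/(-1) = -2899*(-1/2052) + 3326*(-1) = 2899/2052 - 3326 = -6822053/2052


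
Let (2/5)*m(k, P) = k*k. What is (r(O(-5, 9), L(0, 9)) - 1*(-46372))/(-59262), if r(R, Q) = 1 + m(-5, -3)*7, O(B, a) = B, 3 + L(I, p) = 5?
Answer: -31207/39508 ≈ -0.78989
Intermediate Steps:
m(k, P) = 5*k²/2 (m(k, P) = 5*(k*k)/2 = 5*k²/2)
L(I, p) = 2 (L(I, p) = -3 + 5 = 2)
r(R, Q) = 877/2 (r(R, Q) = 1 + ((5/2)*(-5)²)*7 = 1 + ((5/2)*25)*7 = 1 + (125/2)*7 = 1 + 875/2 = 877/2)
(r(O(-5, 9), L(0, 9)) - 1*(-46372))/(-59262) = (877/2 - 1*(-46372))/(-59262) = (877/2 + 46372)*(-1/59262) = (93621/2)*(-1/59262) = -31207/39508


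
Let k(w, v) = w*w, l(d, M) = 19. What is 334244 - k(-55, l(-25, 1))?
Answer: 331219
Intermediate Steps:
k(w, v) = w²
334244 - k(-55, l(-25, 1)) = 334244 - 1*(-55)² = 334244 - 1*3025 = 334244 - 3025 = 331219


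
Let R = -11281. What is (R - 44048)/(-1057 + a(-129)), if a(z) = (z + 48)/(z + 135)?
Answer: 110658/2141 ≈ 51.685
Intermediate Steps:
a(z) = (48 + z)/(135 + z)
(R - 44048)/(-1057 + a(-129)) = (-11281 - 44048)/(-1057 + (48 - 129)/(135 - 129)) = -55329/(-1057 - 81/6) = -55329/(-1057 + (⅙)*(-81)) = -55329/(-1057 - 27/2) = -55329/(-2141/2) = -55329*(-2/2141) = 110658/2141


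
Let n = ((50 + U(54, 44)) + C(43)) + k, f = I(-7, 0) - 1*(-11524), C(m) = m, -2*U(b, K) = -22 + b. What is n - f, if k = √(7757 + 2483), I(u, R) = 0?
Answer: -11447 + 32*√10 ≈ -11346.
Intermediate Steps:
U(b, K) = 11 - b/2 (U(b, K) = -(-22 + b)/2 = 11 - b/2)
k = 32*√10 (k = √10240 = 32*√10 ≈ 101.19)
f = 11524 (f = 0 - 1*(-11524) = 0 + 11524 = 11524)
n = 77 + 32*√10 (n = ((50 + (11 - ½*54)) + 43) + 32*√10 = ((50 + (11 - 27)) + 43) + 32*√10 = ((50 - 16) + 43) + 32*√10 = (34 + 43) + 32*√10 = 77 + 32*√10 ≈ 178.19)
n - f = (77 + 32*√10) - 1*11524 = (77 + 32*√10) - 11524 = -11447 + 32*√10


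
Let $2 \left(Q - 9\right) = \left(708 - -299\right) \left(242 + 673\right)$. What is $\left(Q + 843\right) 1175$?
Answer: $\frac{1084653075}{2} \approx 5.4233 \cdot 10^{8}$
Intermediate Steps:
$Q = \frac{921423}{2}$ ($Q = 9 + \frac{\left(708 - -299\right) \left(242 + 673\right)}{2} = 9 + \frac{\left(708 + 299\right) 915}{2} = 9 + \frac{1007 \cdot 915}{2} = 9 + \frac{1}{2} \cdot 921405 = 9 + \frac{921405}{2} = \frac{921423}{2} \approx 4.6071 \cdot 10^{5}$)
$\left(Q + 843\right) 1175 = \left(\frac{921423}{2} + 843\right) 1175 = \frac{923109}{2} \cdot 1175 = \frac{1084653075}{2}$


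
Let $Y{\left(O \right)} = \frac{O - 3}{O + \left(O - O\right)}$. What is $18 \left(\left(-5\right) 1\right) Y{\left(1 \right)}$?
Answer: $180$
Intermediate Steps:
$Y{\left(O \right)} = \frac{-3 + O}{O}$ ($Y{\left(O \right)} = \frac{-3 + O}{O + 0} = \frac{-3 + O}{O}$)
$18 \left(\left(-5\right) 1\right) Y{\left(1 \right)} = 18 \left(\left(-5\right) 1\right) \frac{-3 + 1}{1} = 18 \left(-5\right) 1 \left(-2\right) = \left(-90\right) \left(-2\right) = 180$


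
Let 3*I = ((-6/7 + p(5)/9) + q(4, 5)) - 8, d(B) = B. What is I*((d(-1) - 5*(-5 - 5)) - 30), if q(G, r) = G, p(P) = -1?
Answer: -5947/189 ≈ -31.466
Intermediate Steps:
I = -313/189 (I = (((-6/7 - 1/9) + 4) - 8)/3 = (((-6*⅐ - 1*⅑) + 4) - 8)/3 = (((-6/7 - ⅑) + 4) - 8)/3 = ((-61/63 + 4) - 8)/3 = (191/63 - 8)/3 = (⅓)*(-313/63) = -313/189 ≈ -1.6561)
I*((d(-1) - 5*(-5 - 5)) - 30) = -313*((-1 - 5*(-5 - 5)) - 30)/189 = -313*((-1 - 5*(-10)) - 30)/189 = -313*((-1 - 1*(-50)) - 30)/189 = -313*((-1 + 50) - 30)/189 = -313*(49 - 30)/189 = -313/189*19 = -5947/189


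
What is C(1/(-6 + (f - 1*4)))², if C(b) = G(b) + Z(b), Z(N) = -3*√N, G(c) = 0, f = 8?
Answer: -9/2 ≈ -4.5000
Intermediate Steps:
C(b) = -3*√b (C(b) = 0 - 3*√b = -3*√b)
C(1/(-6 + (f - 1*4)))² = (-3*I*√2/2)² = -9/2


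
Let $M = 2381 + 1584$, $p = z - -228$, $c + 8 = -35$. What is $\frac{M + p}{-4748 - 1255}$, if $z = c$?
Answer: $- \frac{4150}{6003} \approx -0.69132$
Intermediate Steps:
$c = -43$ ($c = -8 - 35 = -43$)
$z = -43$
$p = 185$ ($p = -43 - -228 = -43 + 228 = 185$)
$M = 3965$
$\frac{M + p}{-4748 - 1255} = \frac{3965 + 185}{-4748 - 1255} = \frac{4150}{-6003} = 4150 \left(- \frac{1}{6003}\right) = - \frac{4150}{6003}$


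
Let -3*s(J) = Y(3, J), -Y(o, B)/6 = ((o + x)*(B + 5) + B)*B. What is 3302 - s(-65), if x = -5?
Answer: 10452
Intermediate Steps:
Y(o, B) = -6*B*(B + (-5 + o)*(5 + B)) (Y(o, B) = -6*((o - 5)*(B + 5) + B)*B = -6*((-5 + o)*(5 + B) + B)*B = -6*(B + (-5 + o)*(5 + B))*B = -6*B*(B + (-5 + o)*(5 + B)))
s(J) = -2*J*(10 + J) (s(J) = -2*J*(25 - 5*3 + 4*J - 1*J*3) = -2*J*(25 - 15 + 4*J - 3*J) = -2*J*(10 + J))
3302 - s(-65) = 3302 - 2*(-65)*(-10 - 1*(-65)) = 3302 - 2*(-65)*(-10 + 65) = 3302 - 2*(-65)*55 = 3302 - 1*(-7150) = 3302 + 7150 = 10452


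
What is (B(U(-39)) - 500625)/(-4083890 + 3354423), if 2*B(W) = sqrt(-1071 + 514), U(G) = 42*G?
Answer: 500625/729467 - I*sqrt(557)/1458934 ≈ 0.68629 - 1.6177e-5*I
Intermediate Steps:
B(W) = I*sqrt(557)/2 (B(W) = sqrt(-1071 + 514)/2 = sqrt(-557)/2 = (I*sqrt(557))/2 = I*sqrt(557)/2)
(B(U(-39)) - 500625)/(-4083890 + 3354423) = (I*sqrt(557)/2 - 500625)/(-4083890 + 3354423) = (-500625 + I*sqrt(557)/2)/(-729467) = (-500625 + I*sqrt(557)/2)*(-1/729467) = 500625/729467 - I*sqrt(557)/1458934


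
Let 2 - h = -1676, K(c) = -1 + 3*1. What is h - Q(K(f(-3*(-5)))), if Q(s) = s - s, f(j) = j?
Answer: 1678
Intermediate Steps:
K(c) = 2 (K(c) = -1 + 3 = 2)
h = 1678 (h = 2 - 1*(-1676) = 2 + 1676 = 1678)
Q(s) = 0
h - Q(K(f(-3*(-5)))) = 1678 - 1*0 = 1678 + 0 = 1678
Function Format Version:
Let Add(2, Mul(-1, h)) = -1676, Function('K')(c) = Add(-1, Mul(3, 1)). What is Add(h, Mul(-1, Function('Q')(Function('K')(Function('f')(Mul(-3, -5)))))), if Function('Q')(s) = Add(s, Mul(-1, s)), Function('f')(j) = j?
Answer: 1678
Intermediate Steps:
Function('K')(c) = 2 (Function('K')(c) = Add(-1, 3) = 2)
h = 1678 (h = Add(2, Mul(-1, -1676)) = Add(2, 1676) = 1678)
Function('Q')(s) = 0
Add(h, Mul(-1, Function('Q')(Function('K')(Function('f')(Mul(-3, -5)))))) = Add(1678, Mul(-1, 0)) = Add(1678, 0) = 1678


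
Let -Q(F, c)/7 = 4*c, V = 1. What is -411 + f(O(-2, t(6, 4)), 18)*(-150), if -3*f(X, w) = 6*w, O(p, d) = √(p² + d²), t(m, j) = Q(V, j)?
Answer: 4989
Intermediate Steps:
Q(F, c) = -28*c
t(m, j) = -28*j
O(p, d) = √(d² + p²)
f(X, w) = -2*w
-411 + f(O(-2, t(6, 4)), 18)*(-150) = -411 - 2*18*(-150) = -411 - 36*(-150) = -411 + 5400 = 4989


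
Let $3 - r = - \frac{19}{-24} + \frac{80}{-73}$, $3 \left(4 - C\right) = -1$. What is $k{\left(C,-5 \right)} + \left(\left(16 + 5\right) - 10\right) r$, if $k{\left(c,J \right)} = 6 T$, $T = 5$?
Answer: $\frac{116239}{1752} \approx 66.346$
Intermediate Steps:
$C = \frac{13}{3}$ ($C = 4 - - \frac{1}{3} = 4 + \frac{1}{3} = \frac{13}{3} \approx 4.3333$)
$r = \frac{5789}{1752}$ ($r = 3 - \left(- \frac{19}{-24} + \frac{80}{-73}\right) = 3 - \left(\left(-19\right) \left(- \frac{1}{24}\right) + 80 \left(- \frac{1}{73}\right)\right) = 3 - \left(\frac{19}{24} - \frac{80}{73}\right) = 3 - - \frac{533}{1752} = 3 + \frac{533}{1752} = \frac{5789}{1752} \approx 3.3042$)
$k{\left(c,J \right)} = 30$ ($k{\left(c,J \right)} = 6 \cdot 5 = 30$)
$k{\left(C,-5 \right)} + \left(\left(16 + 5\right) - 10\right) r = 30 + \left(\left(16 + 5\right) - 10\right) \frac{5789}{1752} = 30 + \left(21 - 10\right) \frac{5789}{1752} = 30 + 11 \cdot \frac{5789}{1752} = 30 + \frac{63679}{1752} = \frac{116239}{1752}$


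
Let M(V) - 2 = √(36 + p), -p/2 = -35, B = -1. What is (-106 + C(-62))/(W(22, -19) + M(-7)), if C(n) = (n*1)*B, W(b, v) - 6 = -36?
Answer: 616/339 + 22*√106/339 ≈ 2.4853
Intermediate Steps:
W(b, v) = -30 (W(b, v) = 6 - 36 = -30)
p = 70 (p = -2*(-35) = 70)
C(n) = -n (C(n) = (n*1)*(-1) = n*(-1) = -n)
M(V) = 2 + √106 (M(V) = 2 + √(36 + 70) = 2 + √106)
(-106 + C(-62))/(W(22, -19) + M(-7)) = (-106 - 1*(-62))/(-30 + (2 + √106)) = (-106 + 62)/(-28 + √106) = -44/(-28 + √106)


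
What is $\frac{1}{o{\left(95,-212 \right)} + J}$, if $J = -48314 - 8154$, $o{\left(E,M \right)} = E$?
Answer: $- \frac{1}{56373} \approx -1.7739 \cdot 10^{-5}$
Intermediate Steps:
$J = -56468$
$\frac{1}{o{\left(95,-212 \right)} + J} = \frac{1}{95 - 56468} = \frac{1}{-56373} = - \frac{1}{56373}$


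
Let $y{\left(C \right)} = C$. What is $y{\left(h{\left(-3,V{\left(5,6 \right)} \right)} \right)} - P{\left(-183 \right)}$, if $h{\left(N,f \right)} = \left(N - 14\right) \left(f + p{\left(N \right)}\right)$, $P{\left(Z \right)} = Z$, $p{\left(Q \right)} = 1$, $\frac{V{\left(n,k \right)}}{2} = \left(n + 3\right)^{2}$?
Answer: $-2010$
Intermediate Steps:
$V{\left(n,k \right)} = 2 \left(3 + n\right)^{2}$ ($V{\left(n,k \right)} = 2 \left(n + 3\right)^{2} = 2 \left(3 + n\right)^{2}$)
$h{\left(N,f \right)} = \left(1 + f\right) \left(-14 + N\right)$ ($h{\left(N,f \right)} = \left(N - 14\right) \left(f + 1\right) = \left(-14 + N\right) \left(1 + f\right) = \left(1 + f\right) \left(-14 + N\right)$)
$y{\left(h{\left(-3,V{\left(5,6 \right)} \right)} \right)} - P{\left(-183 \right)} = \left(-14 - 3 - 14 \cdot 2 \left(3 + 5\right)^{2} - 3 \cdot 2 \left(3 + 5\right)^{2}\right) - -183 = \left(-14 - 3 - 14 \cdot 2 \cdot 8^{2} - 3 \cdot 2 \cdot 8^{2}\right) + 183 = \left(-14 - 3 - 14 \cdot 2 \cdot 64 - 3 \cdot 2 \cdot 64\right) + 183 = \left(-14 - 3 - 1792 - 384\right) + 183 = -2193 + 183 = -2010$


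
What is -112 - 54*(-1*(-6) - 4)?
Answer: -220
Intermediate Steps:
-112 - 54*(-1*(-6) - 4) = -112 - 54*(6 - 4) = -112 - 54*2 = -112 - 108 = -220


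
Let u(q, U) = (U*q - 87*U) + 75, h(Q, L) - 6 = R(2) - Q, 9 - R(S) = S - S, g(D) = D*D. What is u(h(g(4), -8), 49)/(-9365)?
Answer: 4237/9365 ≈ 0.45243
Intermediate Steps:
g(D) = D²
R(S) = 9 (R(S) = 9 - (S - S) = 9 - 1*0 = 9 + 0 = 9)
h(Q, L) = 15 - Q (h(Q, L) = 6 + (9 - Q) = 15 - Q)
u(q, U) = 75 - 87*U + U*q (u(q, U) = (-87*U + U*q) + 75 = 75 - 87*U + U*q)
u(h(g(4), -8), 49)/(-9365) = (75 - 87*49 + 49*(15 - 1*4²))/(-9365) = (75 - 4263 + 49*(15 - 1*16))*(-1/9365) = (75 - 4263 + 49*(15 - 16))*(-1/9365) = (75 - 4263 + 49*(-1))*(-1/9365) = (75 - 4263 - 49)*(-1/9365) = -4237*(-1/9365) = 4237/9365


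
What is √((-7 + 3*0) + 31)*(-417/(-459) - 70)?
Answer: -21142*√6/153 ≈ -338.48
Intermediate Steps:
√((-7 + 3*0) + 31)*(-417/(-459) - 70) = √((-7 + 0) + 31)*(-417*(-1/459) - 70) = √(-7 + 31)*(139/153 - 70) = √24*(-10571/153) = (2*√6)*(-10571/153) = -21142*√6/153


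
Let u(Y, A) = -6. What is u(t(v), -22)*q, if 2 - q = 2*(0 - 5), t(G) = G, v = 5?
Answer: -72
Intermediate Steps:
q = 12 (q = 2 - 2*(0 - 5) = 2 - 2*(-5) = 2 - 1*(-10) = 2 + 10 = 12)
u(t(v), -22)*q = -6*12 = -72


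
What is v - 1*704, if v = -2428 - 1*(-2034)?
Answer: -1098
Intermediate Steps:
v = -394 (v = -2428 + 2034 = -394)
v - 1*704 = -394 - 1*704 = -394 - 704 = -1098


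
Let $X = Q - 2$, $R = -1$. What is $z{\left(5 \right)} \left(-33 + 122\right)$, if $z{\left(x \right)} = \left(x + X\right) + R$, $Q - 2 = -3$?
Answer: $89$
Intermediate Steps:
$Q = -1$ ($Q = 2 - 3 = -1$)
$X = -3$ ($X = -1 - 2 = -3$)
$z{\left(x \right)} = -4 + x$ ($z{\left(x \right)} = \left(x - 3\right) - 1 = \left(-3 + x\right) - 1 = -4 + x$)
$z{\left(5 \right)} \left(-33 + 122\right) = \left(-4 + 5\right) \left(-33 + 122\right) = 1 \cdot 89 = 89$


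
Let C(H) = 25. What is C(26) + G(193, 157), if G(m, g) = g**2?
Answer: 24674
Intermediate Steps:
C(26) + G(193, 157) = 25 + 157**2 = 25 + 24649 = 24674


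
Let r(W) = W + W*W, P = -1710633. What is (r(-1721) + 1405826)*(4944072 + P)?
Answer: 14117020068294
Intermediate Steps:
r(W) = W + W²
(r(-1721) + 1405826)*(4944072 + P) = (-1721*(1 - 1721) + 1405826)*(4944072 - 1710633) = (-1721*(-1720) + 1405826)*3233439 = (2960120 + 1405826)*3233439 = 4365946*3233439 = 14117020068294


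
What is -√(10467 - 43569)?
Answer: -3*I*√3678 ≈ -181.94*I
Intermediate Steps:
-√(10467 - 43569) = -√(-33102) = -3*I*√3678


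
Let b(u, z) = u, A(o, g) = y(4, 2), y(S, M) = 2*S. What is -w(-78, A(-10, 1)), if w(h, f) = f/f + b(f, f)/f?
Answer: -2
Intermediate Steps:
A(o, g) = 8 (A(o, g) = 2*4 = 8)
w(h, f) = 2 (w(h, f) = f/f + f/f = 1 + 1 = 2)
-w(-78, A(-10, 1)) = -1*2 = -2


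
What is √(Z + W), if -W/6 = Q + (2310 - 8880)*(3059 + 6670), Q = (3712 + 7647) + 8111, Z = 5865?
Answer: 5*√15336249 ≈ 19581.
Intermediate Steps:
Q = 19470 (Q = 11359 + 8111 = 19470)
W = 383400360 (W = -6*(19470 + (2310 - 8880)*(3059 + 6670)) = -6*(19470 - 6570*9729) = -6*(19470 - 63919530) = -6*(-63900060) = 383400360)
√(Z + W) = √(5865 + 383400360) = √383406225 = 5*√15336249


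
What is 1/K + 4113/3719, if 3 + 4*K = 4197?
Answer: 8632399/7798743 ≈ 1.1069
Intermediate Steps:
K = 2097/2 (K = -3/4 + (1/4)*4197 = -3/4 + 4197/4 = 2097/2 ≈ 1048.5)
1/K + 4113/3719 = 1/(2097/2) + 4113/3719 = 2/2097 + 4113*(1/3719) = 2/2097 + 4113/3719 = 8632399/7798743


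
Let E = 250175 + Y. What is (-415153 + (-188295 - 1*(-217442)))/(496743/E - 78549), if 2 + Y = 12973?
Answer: 7813533452/1589950647 ≈ 4.9143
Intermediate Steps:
Y = 12971 (Y = -2 + 12973 = 12971)
E = 263146 (E = 250175 + 12971 = 263146)
(-415153 + (-188295 - 1*(-217442)))/(496743/E - 78549) = (-415153 + (-188295 - 1*(-217442)))/(496743/263146 - 78549) = (-415153 + (-188295 + 217442))/(496743*(1/263146) - 78549) = (-415153 + 29147)/(38211/20242 - 78549) = -386006/(-1589950647/20242) = -386006*(-20242/1589950647) = 7813533452/1589950647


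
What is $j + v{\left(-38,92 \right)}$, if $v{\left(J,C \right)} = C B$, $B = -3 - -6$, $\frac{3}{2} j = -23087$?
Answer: $- \frac{45346}{3} \approx -15115.0$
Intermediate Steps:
$j = - \frac{46174}{3}$ ($j = \frac{2}{3} \left(-23087\right) = - \frac{46174}{3} \approx -15391.0$)
$B = 3$ ($B = -3 + 6 = 3$)
$v{\left(J,C \right)} = 3 C$ ($v{\left(J,C \right)} = C 3 = 3 C$)
$j + v{\left(-38,92 \right)} = - \frac{46174}{3} + 3 \cdot 92 = - \frac{46174}{3} + 276 = - \frac{45346}{3}$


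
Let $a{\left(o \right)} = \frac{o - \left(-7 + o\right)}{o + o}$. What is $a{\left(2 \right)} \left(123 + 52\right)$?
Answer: $\frac{1225}{4} \approx 306.25$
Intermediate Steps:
$a{\left(o \right)} = \frac{7}{2 o}$
$a{\left(2 \right)} \left(123 + 52\right) = \frac{7}{2 \cdot 2} \left(123 + 52\right) = \frac{7}{2} \cdot \frac{1}{2} \cdot 175 = \frac{7}{4} \cdot 175 = \frac{1225}{4}$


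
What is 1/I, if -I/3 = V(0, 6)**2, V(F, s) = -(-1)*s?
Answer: -1/108 ≈ -0.0092593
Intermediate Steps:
V(F, s) = s
I = -108 (I = -3*6**2 = -3*36 = -108)
1/I = 1/(-108) = -1/108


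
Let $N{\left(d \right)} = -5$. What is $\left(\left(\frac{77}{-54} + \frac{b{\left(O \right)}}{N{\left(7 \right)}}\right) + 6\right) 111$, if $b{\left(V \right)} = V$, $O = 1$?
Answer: $\frac{43697}{90} \approx 485.52$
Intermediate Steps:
$\left(\left(\frac{77}{-54} + \frac{b{\left(O \right)}}{N{\left(7 \right)}}\right) + 6\right) 111 = \left(\left(\frac{77}{-54} + 1 \frac{1}{-5}\right) + 6\right) 111 = \left(\left(77 \left(- \frac{1}{54}\right) + 1 \left(- \frac{1}{5}\right)\right) + 6\right) 111 = \left(\left(- \frac{77}{54} - \frac{1}{5}\right) + 6\right) 111 = \left(- \frac{439}{270} + 6\right) 111 = \frac{1181}{270} \cdot 111 = \frac{43697}{90}$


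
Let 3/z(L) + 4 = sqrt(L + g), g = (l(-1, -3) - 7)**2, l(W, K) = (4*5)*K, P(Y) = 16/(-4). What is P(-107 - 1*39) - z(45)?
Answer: -3014/753 - sqrt(4534)/1506 ≈ -4.0474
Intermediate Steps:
P(Y) = -4 (P(Y) = 16*(-1/4) = -4)
l(W, K) = 20*K
g = 4489 (g = (20*(-3) - 7)**2 = (-60 - 7)**2 = (-67)**2 = 4489)
z(L) = 3/(-4 + sqrt(4489 + L)) (z(L) = 3/(-4 + sqrt(L + 4489)) = 3/(-4 + sqrt(4489 + L)))
P(-107 - 1*39) - z(45) = -4 - 3/(-4 + sqrt(4489 + 45)) = -4 - 3/(-4 + sqrt(4534))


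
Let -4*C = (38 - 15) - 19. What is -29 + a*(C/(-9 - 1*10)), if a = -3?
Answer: -554/19 ≈ -29.158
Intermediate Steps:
C = -1 (C = -((38 - 15) - 19)/4 = -(23 - 19)/4 = -1/4*4 = -1)
-29 + a*(C/(-9 - 1*10)) = -29 - (-3)/(-9 - 1*10) = -29 - (-3)/(-9 - 10) = -29 - (-3)/(-19) = -29 - (-3)*(-1)/19 = -29 - 3*1/19 = -29 - 3/19 = -554/19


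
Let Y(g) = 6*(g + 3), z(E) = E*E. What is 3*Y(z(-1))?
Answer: 72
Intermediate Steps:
z(E) = E**2
Y(g) = 18 + 6*g (Y(g) = 6*(3 + g) = 18 + 6*g)
3*Y(z(-1)) = 3*(18 + 6*(-1)**2) = 3*(18 + 6*1) = 3*(18 + 6) = 3*24 = 72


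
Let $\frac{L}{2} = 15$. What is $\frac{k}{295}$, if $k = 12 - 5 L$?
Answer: $- \frac{138}{295} \approx -0.4678$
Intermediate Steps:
$L = 30$ ($L = 2 \cdot 15 = 30$)
$k = -138$ ($k = 12 - 150 = -138$)
$\frac{k}{295} = - \frac{138}{295}$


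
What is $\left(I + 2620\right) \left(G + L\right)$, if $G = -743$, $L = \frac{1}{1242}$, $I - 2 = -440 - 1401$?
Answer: $- \frac{720710705}{1242} \approx -5.8028 \cdot 10^{5}$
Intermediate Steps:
$I = -1839$ ($I = 2 - 1841 = -1839$)
$L = \frac{1}{1242} \approx 0.00080515$
$\left(I + 2620\right) \left(G + L\right) = \left(-1839 + 2620\right) \left(-743 + \frac{1}{1242}\right) = 781 \left(- \frac{922805}{1242}\right) = - \frac{720710705}{1242}$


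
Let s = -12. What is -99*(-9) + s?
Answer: 879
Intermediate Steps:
-99*(-9) + s = -99*(-9) - 12 = 891 - 12 = 879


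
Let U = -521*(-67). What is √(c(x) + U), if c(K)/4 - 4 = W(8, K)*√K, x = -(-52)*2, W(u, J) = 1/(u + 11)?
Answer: √(12607203 + 152*√26)/19 ≈ 186.88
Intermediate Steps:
W(u, J) = 1/(11 + u)
x = 104 (x = -13*(-8) = 104)
c(K) = 16 + 4*√K/19 (c(K) = 16 + 4*(√K/(11 + 8)) = 16 + 4*(√K/19) = 16 + 4*√K/19)
U = 34907
√(c(x) + U) = √((16 + 4*√104/19) + 34907) = √((16 + 4*(2*√26)/19) + 34907) = √((16 + 8*√26/19) + 34907) = √(34923 + 8*√26/19)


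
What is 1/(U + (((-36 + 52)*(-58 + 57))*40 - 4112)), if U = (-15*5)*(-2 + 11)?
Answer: -1/5427 ≈ -0.00018426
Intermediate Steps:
U = -675 (U = -75*9 = -675)
1/(U + (((-36 + 52)*(-58 + 57))*40 - 4112)) = 1/(-675 + (((-36 + 52)*(-58 + 57))*40 - 4112)) = 1/(-675 + ((16*(-1))*40 - 4112)) = 1/(-675 + (-16*40 - 4112)) = 1/(-675 + (-640 - 4112)) = 1/(-675 - 4752) = 1/(-5427) = -1/5427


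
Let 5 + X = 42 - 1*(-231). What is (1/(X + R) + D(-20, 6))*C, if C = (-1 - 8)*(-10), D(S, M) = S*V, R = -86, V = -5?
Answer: 819045/91 ≈ 9000.5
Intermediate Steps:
D(S, M) = -5*S (D(S, M) = S*(-5) = -5*S)
X = 268 (X = -5 + (42 - 1*(-231)) = -5 + (42 + 231) = -5 + 273 = 268)
C = 90 (C = -9*(-10) = 90)
(1/(X + R) + D(-20, 6))*C = (1/(268 - 86) - 5*(-20))*90 = (1/182 + 100)*90 = (18201/182)*90 = 819045/91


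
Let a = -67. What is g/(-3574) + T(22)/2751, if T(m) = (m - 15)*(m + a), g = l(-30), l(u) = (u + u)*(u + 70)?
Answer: 130395/234097 ≈ 0.55701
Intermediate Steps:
l(u) = 2*u*(70 + u) (l(u) = (2*u)*(70 + u) = 2*u*(70 + u))
g = -2400 (g = 2*(-30)*(70 - 30) = 2*(-30)*40 = -2400)
T(m) = (-67 + m)*(-15 + m) (T(m) = (m - 15)*(m - 67) = (-15 + m)*(-67 + m) = (-67 + m)*(-15 + m))
g/(-3574) + T(22)/2751 = -2400/(-3574) + (1005 + 22² - 82*22)/2751 = -2400*(-1/3574) + (1005 + 484 - 1804)*(1/2751) = 1200/1787 - 315*1/2751 = 1200/1787 - 15/131 = 130395/234097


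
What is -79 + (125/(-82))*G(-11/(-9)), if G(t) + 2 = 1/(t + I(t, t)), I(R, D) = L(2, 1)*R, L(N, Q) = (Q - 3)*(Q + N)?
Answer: -68283/902 ≈ -75.702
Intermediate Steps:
L(N, Q) = (-3 + Q)*(N + Q)
I(R, D) = -6*R (I(R, D) = (1² - 3*2 - 3*1 + 2*1)*R = (1 - 6 - 3 + 2)*R = -6*R)
G(t) = -2 - 1/(5*t) (G(t) = -2 + 1/(t - 6*t) = -2 + 1/(-5*t) = -2 - 1/(5*t))
-79 + (125/(-82))*G(-11/(-9)) = -79 + (125/(-82))*(-2 - 1/(5*((-11/(-9))))) = -79 + (125*(-1/82))*(-2 - 1/(5*((-11*(-⅑))))) = -79 - 125*(-2 - 1/(5*11/9))/82 = -79 - 125*(-2 - ⅕*9/11)/82 = -79 - 125*(-2 - 9/55)/82 = -79 - 125/82*(-119/55) = -79 + 2975/902 = -68283/902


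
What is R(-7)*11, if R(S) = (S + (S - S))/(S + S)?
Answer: 11/2 ≈ 5.5000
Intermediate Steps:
R(S) = 1/2 (R(S) = (S + 0)/((2*S)) = S*(1/(2*S)) = 1/2)
R(-7)*11 = (1/2)*11 = 11/2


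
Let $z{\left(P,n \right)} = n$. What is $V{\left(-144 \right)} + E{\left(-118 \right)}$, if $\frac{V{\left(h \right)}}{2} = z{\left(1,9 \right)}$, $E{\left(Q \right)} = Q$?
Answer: $-100$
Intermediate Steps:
$V{\left(h \right)} = 18$ ($V{\left(h \right)} = 2 \cdot 9 = 18$)
$V{\left(-144 \right)} + E{\left(-118 \right)} = 18 - 118 = -100$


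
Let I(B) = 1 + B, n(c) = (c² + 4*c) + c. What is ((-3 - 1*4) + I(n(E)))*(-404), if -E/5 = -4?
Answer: -199576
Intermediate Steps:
E = 20 (E = -5*(-4) = 20)
n(c) = c² + 5*c
((-3 - 1*4) + I(n(E)))*(-404) = ((-3 - 1*4) + (1 + 20*(5 + 20)))*(-404) = ((-3 - 4) + (1 + 20*25))*(-404) = (-7 + (1 + 500))*(-404) = (-7 + 501)*(-404) = 494*(-404) = -199576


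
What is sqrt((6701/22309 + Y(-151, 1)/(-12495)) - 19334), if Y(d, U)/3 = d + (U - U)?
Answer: I*sqrt(69520391802853010)/1896265 ≈ 139.05*I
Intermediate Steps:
Y(d, U) = 3*d (Y(d, U) = 3*(d + (U - U)) = 3*(d + 0) = 3*d)
sqrt((6701/22309 + Y(-151, 1)/(-12495)) - 19334) = sqrt((6701/22309 + (3*(-151))/(-12495)) - 19334) = sqrt((6701*(1/22309) - 453*(-1/12495)) - 19334) = sqrt((6701/22309 + 151/4165) - 19334) = sqrt(4468332/13273855 - 19334) = sqrt(-256632244238/13273855) = I*sqrt(69520391802853010)/1896265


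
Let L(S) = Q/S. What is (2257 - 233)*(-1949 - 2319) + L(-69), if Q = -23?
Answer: -25915295/3 ≈ -8.6384e+6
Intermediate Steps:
L(S) = -23/S
(2257 - 233)*(-1949 - 2319) + L(-69) = (2257 - 233)*(-1949 - 2319) - 23/(-69) = 2024*(-4268) - 23*(-1/69) = -8638432 + ⅓ = -25915295/3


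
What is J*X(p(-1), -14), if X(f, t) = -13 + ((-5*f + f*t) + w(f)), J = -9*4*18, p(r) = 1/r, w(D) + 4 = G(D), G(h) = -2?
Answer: 0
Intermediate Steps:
w(D) = -6 (w(D) = -4 - 2 = -6)
J = -648 (J = -36*18 = -648)
X(f, t) = -19 - 5*f + f*t (X(f, t) = -13 + ((-5*f + f*t) - 6) = -13 + (-6 - 5*f + f*t) = -19 - 5*f + f*t)
J*X(p(-1), -14) = -648*(-19 - 5/(-1) - 14/(-1)) = -648*(-19 - 5*(-1) - 1*(-14)) = -648*(-19 + 5 + 14) = -648*0 = 0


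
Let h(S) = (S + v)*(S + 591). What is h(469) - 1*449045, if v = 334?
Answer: 402135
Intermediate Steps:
h(S) = (334 + S)*(591 + S) (h(S) = (S + 334)*(S + 591) = (334 + S)*(591 + S))
h(469) - 1*449045 = (197394 + 469**2 + 925*469) - 1*449045 = (197394 + 219961 + 433825) - 449045 = 851180 - 449045 = 402135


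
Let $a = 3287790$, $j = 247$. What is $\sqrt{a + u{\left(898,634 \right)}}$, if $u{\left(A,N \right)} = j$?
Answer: $\sqrt{3288037} \approx 1813.3$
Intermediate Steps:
$u{\left(A,N \right)} = 247$
$\sqrt{a + u{\left(898,634 \right)}} = \sqrt{3287790 + 247} = \sqrt{3288037}$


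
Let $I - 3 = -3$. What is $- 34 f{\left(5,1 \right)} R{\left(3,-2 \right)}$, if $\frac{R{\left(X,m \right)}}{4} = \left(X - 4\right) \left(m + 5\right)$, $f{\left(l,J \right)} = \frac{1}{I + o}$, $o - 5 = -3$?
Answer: $204$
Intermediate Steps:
$o = 2$ ($o = 5 - 3 = 2$)
$I = 0$ ($I = 3 - 3 = 0$)
$f{\left(l,J \right)} = \frac{1}{2}$ ($f{\left(l,J \right)} = \frac{1}{0 + 2} = \frac{1}{2}$)
$R{\left(X,m \right)} = 4 \left(-4 + X\right) \left(5 + m\right)$ ($R{\left(X,m \right)} = 4 \left(X - 4\right) \left(m + 5\right) = 4 \left(-4 + X\right) \left(5 + m\right)$)
$- 34 f{\left(5,1 \right)} R{\left(3,-2 \right)} = \left(-34\right) \frac{1}{2} \left(-80 - -32 + 20 \cdot 3 + 4 \cdot 3 \left(-2\right)\right) = - 17 \left(-80 + 32 + 60 - 24\right) = \left(-17\right) \left(-12\right) = 204$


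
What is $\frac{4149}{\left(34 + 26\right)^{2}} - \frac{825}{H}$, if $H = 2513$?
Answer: $\frac{828493}{1005200} \approx 0.82421$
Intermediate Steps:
$\frac{4149}{\left(34 + 26\right)^{2}} - \frac{825}{H} = \frac{4149}{\left(34 + 26\right)^{2}} - \frac{825}{2513} = \frac{4149}{60^{2}} - \frac{825}{2513} = \frac{4149}{3600} - \frac{825}{2513} = 4149 \cdot \frac{1}{3600} - \frac{825}{2513} = \frac{461}{400} - \frac{825}{2513} = \frac{828493}{1005200}$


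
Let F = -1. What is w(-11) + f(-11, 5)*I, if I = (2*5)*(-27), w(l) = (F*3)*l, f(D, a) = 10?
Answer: -2667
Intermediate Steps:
w(l) = -3*l (w(l) = (-1*3)*l = -3*l)
I = -270 (I = 10*(-27) = -270)
w(-11) + f(-11, 5)*I = -3*(-11) + 10*(-270) = 33 - 2700 = -2667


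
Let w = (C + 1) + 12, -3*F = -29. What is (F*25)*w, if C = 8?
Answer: 5075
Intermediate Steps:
F = 29/3 (F = -1/3*(-29) = 29/3 ≈ 9.6667)
w = 21 (w = (8 + 1) + 12 = 9 + 12 = 21)
(F*25)*w = ((29/3)*25)*21 = (725/3)*21 = 5075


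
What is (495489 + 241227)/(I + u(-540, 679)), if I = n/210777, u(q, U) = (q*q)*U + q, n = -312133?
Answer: 155282788332/41732973071087 ≈ 0.0037209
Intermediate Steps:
u(q, U) = q + U*q² (u(q, U) = q²*U + q = U*q² + q = q + U*q²)
I = -312133/210777 ≈ -1.4809
(495489 + 241227)/(I + u(-540, 679)) = (495489 + 241227)/(-312133/210777 - 540*(1 + 679*(-540))) = 736716/(-312133/210777 - 540*(1 - 366660)) = 736716/(-312133/210777 - 540*(-366659)) = 736716/(-312133/210777 + 197995860) = 736716/(41732973071087/210777) = 736716*(210777/41732973071087) = 155282788332/41732973071087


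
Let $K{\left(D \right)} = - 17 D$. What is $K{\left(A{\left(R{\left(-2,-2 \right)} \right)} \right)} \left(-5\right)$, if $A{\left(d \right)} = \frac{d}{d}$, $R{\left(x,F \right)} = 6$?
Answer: $85$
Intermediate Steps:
$A{\left(d \right)} = 1$
$K{\left(A{\left(R{\left(-2,-2 \right)} \right)} \right)} \left(-5\right) = \left(-17\right) 1 \left(-5\right) = \left(-17\right) \left(-5\right) = 85$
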